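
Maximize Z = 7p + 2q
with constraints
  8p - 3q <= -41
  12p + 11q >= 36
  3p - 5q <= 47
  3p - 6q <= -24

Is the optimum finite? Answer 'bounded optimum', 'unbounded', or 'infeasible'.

From the feasible point (-343/124, 195/31), moving in the direction (3, 8) keeps every constraint satisfied while Z increases without bound.

unbounded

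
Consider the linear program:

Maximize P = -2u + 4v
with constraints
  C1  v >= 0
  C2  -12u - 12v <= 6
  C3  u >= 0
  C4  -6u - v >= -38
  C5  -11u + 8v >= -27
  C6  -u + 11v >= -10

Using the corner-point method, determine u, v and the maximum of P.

Feasible corners and P = -2u + 4v:
  (0, 0) → P = 0
  (27/11, 0) → P = -54/11
  (0, 38) → P = 152
  (331/59, 256/59) → P = 362/59

u = 0, v = 38, maximum P = 152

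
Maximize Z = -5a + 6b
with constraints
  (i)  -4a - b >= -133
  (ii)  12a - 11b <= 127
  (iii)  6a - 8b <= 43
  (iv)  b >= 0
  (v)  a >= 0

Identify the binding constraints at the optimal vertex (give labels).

(i) and (v)

Vertices and Z = -5a + 6b:
  (795/28, 136/7) → Z = -711/28
  (0, 133) → Z = 798
  (181/10, 41/5) → Z = -413/10
  (43/6, 0) → Z = -215/6
  (0, 0) → Z = 0

The maximum is at (0, 133). Substituting into each constraint, equality holds for (i) and (v); the remaining constraints have slack.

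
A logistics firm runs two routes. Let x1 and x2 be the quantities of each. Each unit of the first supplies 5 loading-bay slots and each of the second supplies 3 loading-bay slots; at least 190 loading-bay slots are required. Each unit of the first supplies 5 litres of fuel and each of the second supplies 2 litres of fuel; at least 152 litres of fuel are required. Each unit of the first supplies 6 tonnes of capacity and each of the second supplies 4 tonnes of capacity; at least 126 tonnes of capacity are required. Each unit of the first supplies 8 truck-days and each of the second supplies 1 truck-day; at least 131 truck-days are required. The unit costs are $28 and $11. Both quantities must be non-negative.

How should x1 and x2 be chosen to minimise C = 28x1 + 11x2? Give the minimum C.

x1 = 10, x2 = 51, minimum C = 841

The feasible region is unbounded (it extends along (0, 1), (1, 0)), but C strictly increases along every unbounded feasible direction, so there is no improving ray and the minimum is attained at a vertex.

The binding constraints are 5x1 + 2x2 = 152 and 8x1 + x2 = 131.
Solving simultaneously gives x1 = 10, x2 = 51.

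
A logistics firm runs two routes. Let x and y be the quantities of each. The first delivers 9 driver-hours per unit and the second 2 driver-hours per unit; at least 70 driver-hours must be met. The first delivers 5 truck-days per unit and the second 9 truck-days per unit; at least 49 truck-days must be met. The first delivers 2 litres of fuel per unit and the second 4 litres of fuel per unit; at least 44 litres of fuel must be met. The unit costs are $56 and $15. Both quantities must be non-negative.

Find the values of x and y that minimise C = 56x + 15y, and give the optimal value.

x = 6, y = 8, minimum C = 456

Extreme points and C = 56x + 15y:
  (0, 35) → C = 525
  (22, 0) → C = 1232
  (6, 8) → C = 456
The feasible region is unbounded (it extends along (0, 1), (1, 0)), but C strictly increases along every unbounded feasible direction, so there is no improving ray and the minimum is attained at a vertex.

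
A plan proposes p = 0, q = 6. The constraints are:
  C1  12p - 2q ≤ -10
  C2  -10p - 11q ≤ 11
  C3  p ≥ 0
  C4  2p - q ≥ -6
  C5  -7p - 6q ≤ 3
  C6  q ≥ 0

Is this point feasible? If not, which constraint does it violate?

C1: -12 ≤ -10 ✓
C2: -66 ≤ 11 ✓
C3: 0 ≥ 0 ✓
C4: -6 ≥ -6 ✓
C5: -36 ≤ 3 ✓
C6: 6 ≥ 0 ✓

feasible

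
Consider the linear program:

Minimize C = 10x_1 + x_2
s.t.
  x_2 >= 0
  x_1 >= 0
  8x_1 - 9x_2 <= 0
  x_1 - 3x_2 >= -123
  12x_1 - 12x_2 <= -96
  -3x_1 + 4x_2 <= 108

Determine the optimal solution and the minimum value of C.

x_1 = 0, x_2 = 8, minimum C = 8

Vertices and C = 10x_1 + x_2:
  (0, 8) → C = 8
  (0, 27) → C = 27
  (99/2, 115/2) → C = 1105/2
  (168/5, 261/5) → C = 1941/5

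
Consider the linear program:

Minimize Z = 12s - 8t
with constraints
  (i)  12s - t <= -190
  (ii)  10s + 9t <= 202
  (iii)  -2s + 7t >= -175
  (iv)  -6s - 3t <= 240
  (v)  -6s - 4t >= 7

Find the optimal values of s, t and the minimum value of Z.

s = -461/4, t = 301/2, minimum Z = -2587

Feasible corners and Z = 12s - 8t:
  (-1505/82, -1240/41) → Z = 890/41
  (-767/54, 176/9) → Z = -2942/9
  (-461/4, 301/2) → Z = -2587
  (-871/14, 641/7) → Z = -10354/7
  (-385/16, -255/8) → Z = -135/4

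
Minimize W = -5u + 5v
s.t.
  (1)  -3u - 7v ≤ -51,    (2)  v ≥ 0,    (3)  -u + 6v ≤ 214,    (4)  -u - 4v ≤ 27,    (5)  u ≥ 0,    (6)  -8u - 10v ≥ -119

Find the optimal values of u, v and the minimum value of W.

Feasible corners and W = -5u + 5v:
  (0, 51/7) → W = 255/7
  (323/26, 51/26) → W = -680/13
  (0, 119/10) → W = 119/2

u = 323/26, v = 51/26, minimum W = -680/13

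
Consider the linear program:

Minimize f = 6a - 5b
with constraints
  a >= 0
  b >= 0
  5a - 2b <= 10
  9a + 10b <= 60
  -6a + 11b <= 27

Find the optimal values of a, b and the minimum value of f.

a = 0, b = 27/11, minimum f = -135/11

Vertices and f = 6a - 5b:
  (0, 0) → f = 0
  (0, 27/11) → f = -135/11
  (2, 0) → f = 12
  (55/17, 105/34) → f = 135/34
  (130/53, 201/53) → f = -225/53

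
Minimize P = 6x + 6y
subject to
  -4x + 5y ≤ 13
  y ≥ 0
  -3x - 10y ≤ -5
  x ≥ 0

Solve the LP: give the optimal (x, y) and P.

The feasible region is unbounded (it extends along (5, 4), (1, 0)), but P strictly increases along every unbounded feasible direction, so there is no improving ray and the minimum is attained at a vertex.

x = 0, y = 1/2, minimum P = 3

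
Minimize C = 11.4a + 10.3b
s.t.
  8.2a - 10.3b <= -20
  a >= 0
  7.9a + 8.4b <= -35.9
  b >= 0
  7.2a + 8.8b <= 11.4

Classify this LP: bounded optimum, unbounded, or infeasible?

infeasible

The boundaries 7.9a + 8.4b = -35.9 and b = 0 meet at (-359/79, 0), but that point violates a ≥ 0. Every candidate vertex is excluded by some other constraint, so the feasible region is empty.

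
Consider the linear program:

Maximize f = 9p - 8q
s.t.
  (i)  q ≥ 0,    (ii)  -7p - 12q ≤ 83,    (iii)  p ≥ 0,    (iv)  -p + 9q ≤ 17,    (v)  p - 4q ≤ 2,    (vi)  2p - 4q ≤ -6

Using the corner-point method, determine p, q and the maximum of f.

p = 1, q = 2, maximum f = -7

Extreme points and f = 9p - 8q:
  (0, 17/9) → f = -136/9
  (0, 3/2) → f = -12
  (1, 2) → f = -7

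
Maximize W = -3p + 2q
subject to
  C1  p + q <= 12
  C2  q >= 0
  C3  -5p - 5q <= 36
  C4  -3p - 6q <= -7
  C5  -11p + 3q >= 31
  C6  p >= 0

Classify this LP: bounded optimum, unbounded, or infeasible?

bounded optimum

Vertices and W = -3p + 2q:
  (5/14, 163/14) → W = 311/14
  (0, 12) → W = 24
  (0, 31/3) → W = 62/3
The feasible region has finitely many vertices and no improving ray; the maximum is 24 at (0, 12).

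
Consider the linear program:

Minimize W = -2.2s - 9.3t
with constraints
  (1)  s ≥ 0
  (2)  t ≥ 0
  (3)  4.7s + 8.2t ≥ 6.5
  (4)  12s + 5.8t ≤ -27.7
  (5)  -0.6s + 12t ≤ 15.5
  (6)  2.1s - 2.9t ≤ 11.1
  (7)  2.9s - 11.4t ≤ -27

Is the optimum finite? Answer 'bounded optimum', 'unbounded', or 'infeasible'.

infeasible

The boundaries 2.1s - 2.9t = 11.1 and 2.9s - 11.4t = -27 meet at (20484/1553, 8889/1553), but that point violates 12s + 5.8t ≤ -27.7. Every candidate vertex is excluded by some other constraint, so the feasible region is empty.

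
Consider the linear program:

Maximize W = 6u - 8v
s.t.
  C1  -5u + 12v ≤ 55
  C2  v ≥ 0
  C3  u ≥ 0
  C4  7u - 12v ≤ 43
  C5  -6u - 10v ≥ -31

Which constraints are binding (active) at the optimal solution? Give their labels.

C2 and C5

Vertices and W = 6u - 8v:
  (0, 0) → W = 0
  (31/6, 0) → W = 31
  (0, 31/10) → W = -124/5

The maximum is at (31/6, 0). Substituting into each constraint, equality holds for C2 and C5; the remaining constraints have slack.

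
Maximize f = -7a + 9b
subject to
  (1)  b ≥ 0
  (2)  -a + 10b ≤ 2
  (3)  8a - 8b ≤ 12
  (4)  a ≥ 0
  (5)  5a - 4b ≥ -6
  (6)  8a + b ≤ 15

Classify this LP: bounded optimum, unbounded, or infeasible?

Feasible corners and f = -7a + 9b:
  (3/2, 0) → f = -21/2
  (0, 0) → f = 0
  (0, 1/5) → f = 9/5
  (148/81, 31/81) → f = -757/81
  (11/6, 1/3) → f = -59/6
The feasible region has finitely many vertices and no improving ray; the maximum is 9/5 at (0, 1/5).

bounded optimum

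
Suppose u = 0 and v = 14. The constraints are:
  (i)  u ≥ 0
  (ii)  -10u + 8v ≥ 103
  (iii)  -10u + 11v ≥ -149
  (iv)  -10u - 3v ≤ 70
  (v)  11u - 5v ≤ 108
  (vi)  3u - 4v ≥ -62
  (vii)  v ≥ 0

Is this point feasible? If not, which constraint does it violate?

(i): 0 ≥ 0 ✓
(ii): 112 ≥ 103 ✓
(iii): 154 ≥ -149 ✓
(iv): -42 ≤ 70 ✓
(v): -70 ≤ 108 ✓
(vi): -56 ≥ -62 ✓
(vii): 14 ≥ 0 ✓

feasible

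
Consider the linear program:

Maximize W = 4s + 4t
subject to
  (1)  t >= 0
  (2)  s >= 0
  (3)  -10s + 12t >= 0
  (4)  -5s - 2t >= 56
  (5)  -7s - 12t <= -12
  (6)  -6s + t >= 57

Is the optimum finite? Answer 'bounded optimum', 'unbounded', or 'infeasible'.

infeasible

The boundaries s = 0 and -6s + t = 57 meet at (0, 57), but that point violates -5s - 2t ≥ 56. Every candidate vertex is excluded by some other constraint, so the feasible region is empty.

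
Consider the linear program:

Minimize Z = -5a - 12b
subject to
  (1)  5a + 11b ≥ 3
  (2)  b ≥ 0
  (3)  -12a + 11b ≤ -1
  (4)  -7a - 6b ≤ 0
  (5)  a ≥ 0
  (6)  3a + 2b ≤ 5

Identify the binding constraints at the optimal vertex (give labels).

(3) and (6)

Corner points and Z = -5a - 12b:
  (3/5, 0) → Z = -3
  (4/17, 31/187) → Z = -592/187
  (5/3, 0) → Z = -25/3
  (1, 1) → Z = -17

The minimum is at (1, 1). Substituting into each constraint, equality holds for (3) and (6); the remaining constraints have slack.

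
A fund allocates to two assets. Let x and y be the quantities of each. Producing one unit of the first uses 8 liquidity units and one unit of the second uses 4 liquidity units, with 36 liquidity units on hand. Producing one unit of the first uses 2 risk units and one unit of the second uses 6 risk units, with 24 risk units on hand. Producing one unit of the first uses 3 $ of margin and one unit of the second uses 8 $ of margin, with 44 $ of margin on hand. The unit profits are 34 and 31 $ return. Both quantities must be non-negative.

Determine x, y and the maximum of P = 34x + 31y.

x = 3, y = 3, maximum P = 195

Vertices and P = 34x + 31y:
  (0, 0) → P = 0
  (0, 4) → P = 124
  (9/2, 0) → P = 153
  (3, 3) → P = 195

The optimum lies where 8x + 4y = 36 and 2x + 6y = 24.
Solving simultaneously gives x = 3, y = 3.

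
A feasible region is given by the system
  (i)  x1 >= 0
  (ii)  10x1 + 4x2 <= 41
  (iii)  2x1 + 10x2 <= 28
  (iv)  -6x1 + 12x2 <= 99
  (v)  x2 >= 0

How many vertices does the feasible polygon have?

Of the 10 pairwise boundary intersections, those satisfying every inequality are:
  (0, 14/5)
  (0, 0)
  (149/46, 99/46)
  (41/10, 0)

4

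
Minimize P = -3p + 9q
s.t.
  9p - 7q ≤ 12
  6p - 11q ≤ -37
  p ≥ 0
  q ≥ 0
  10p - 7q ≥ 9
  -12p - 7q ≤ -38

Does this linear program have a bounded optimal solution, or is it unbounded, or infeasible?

Extreme points and P = -3p + 9q:
  (391/57, 135/19) → P = 824/19
  (179/34, 106/17) → P = 1371/34
The feasible region has finitely many vertices and no improving ray; the minimum is 1371/34 at (179/34, 106/17).

bounded optimum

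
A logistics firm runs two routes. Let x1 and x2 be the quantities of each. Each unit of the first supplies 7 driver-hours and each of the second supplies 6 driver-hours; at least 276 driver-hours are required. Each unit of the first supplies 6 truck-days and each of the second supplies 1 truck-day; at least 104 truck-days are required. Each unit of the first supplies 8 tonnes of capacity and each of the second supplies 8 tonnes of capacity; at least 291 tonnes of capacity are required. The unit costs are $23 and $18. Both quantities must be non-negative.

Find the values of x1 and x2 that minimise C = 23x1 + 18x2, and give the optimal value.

Extreme points and C = 23x1 + 18x2:
  (0, 104) → C = 1872
  (276/7, 0) → C = 6348/7
  (12, 32) → C = 852
The feasible region is unbounded (it extends along (0, 1), (1, 0)), but C strictly increases along every unbounded feasible direction, so there is no improving ray and the minimum is attained at a vertex.

The optimum lies where 7x1 + 6x2 = 276 and 6x1 + x2 = 104.
Solving simultaneously gives x1 = 12, x2 = 32.

x1 = 12, x2 = 32, minimum C = 852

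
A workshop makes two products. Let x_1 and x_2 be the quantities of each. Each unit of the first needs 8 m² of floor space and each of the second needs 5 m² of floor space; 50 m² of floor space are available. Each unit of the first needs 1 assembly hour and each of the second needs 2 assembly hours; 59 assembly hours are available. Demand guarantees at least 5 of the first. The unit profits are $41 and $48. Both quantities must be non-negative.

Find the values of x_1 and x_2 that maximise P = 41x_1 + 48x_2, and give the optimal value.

x_1 = 5, x_2 = 2, maximum P = 301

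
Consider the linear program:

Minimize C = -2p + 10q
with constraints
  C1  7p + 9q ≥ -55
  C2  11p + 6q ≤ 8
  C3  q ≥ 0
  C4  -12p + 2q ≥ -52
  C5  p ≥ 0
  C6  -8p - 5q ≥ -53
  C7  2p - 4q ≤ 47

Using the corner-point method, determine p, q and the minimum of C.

Vertices and C = -2p + 10q:
  (8/11, 0) → C = -16/11
  (0, 4/3) → C = 40/3
  (0, 0) → C = 0

At the optimal vertex, 11p + 6q = 8 and q = 0.
Solving simultaneously gives p = 8/11, q = 0.

p = 8/11, q = 0, minimum C = -16/11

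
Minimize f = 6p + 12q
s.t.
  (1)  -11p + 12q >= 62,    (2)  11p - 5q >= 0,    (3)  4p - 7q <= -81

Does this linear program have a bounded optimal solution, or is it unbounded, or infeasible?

bounded optimum

Feasible corners and f = 6p + 12q:
  (538/29, 643/29) → f = 10944/29
  (135/19, 297/19) → f = 4374/19
The feasible region has finitely many vertices and no improving ray; the minimum is 4374/19 at (135/19, 297/19).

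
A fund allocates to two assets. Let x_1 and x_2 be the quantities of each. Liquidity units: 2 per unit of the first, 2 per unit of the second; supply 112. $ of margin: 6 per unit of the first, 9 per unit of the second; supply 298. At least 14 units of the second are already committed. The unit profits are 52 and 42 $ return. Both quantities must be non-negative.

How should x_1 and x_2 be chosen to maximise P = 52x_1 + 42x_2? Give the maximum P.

x_1 = 86/3, x_2 = 14, maximum P = 6236/3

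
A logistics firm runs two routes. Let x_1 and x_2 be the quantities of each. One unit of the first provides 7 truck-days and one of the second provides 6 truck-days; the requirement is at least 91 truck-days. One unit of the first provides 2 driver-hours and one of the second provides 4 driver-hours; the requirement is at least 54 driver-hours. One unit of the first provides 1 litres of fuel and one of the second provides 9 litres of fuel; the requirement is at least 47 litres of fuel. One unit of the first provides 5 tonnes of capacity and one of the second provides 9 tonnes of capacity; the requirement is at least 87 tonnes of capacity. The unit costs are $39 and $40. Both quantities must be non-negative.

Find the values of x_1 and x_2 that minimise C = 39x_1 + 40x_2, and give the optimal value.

x_1 = 5/2, x_2 = 49/4, minimum C = 1175/2

Corner points and C = 39x_1 + 40x_2:
  (0, 91/6) → C = 1820/3
  (47, 0) → C = 1833
  (5/2, 49/4) → C = 1175/2
  (149/7, 20/7) → C = 6611/7
The feasible region is unbounded (it extends along (0, 1), (1, 0)), but C strictly increases along every unbounded feasible direction, so there is no improving ray and the minimum is attained at a vertex.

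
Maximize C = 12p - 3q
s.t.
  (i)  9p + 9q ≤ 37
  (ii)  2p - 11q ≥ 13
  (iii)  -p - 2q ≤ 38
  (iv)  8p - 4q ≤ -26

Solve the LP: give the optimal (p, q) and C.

Extreme points and C = 12p - 3q:
  (-392/15, -89/15) → C = -1479/5
  (-169/40, -39/20) → C = -897/20
  (-51/5, -139/10) → C = -807/10

p = -169/40, q = -39/20, maximum C = -897/20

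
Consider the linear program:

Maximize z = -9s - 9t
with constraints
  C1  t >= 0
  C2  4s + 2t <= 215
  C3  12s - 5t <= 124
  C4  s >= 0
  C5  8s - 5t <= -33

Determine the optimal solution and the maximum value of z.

s = 0, t = 33/5, maximum z = -297/5

Extreme points and z = -9s - 9t:
  (0, 215/2) → z = -1935/2
  (1009/36, 463/9) → z = -2861/4
  (0, 33/5) → z = -297/5

The binding constraints are s = 0 and 8s - 5t = -33.
Solving simultaneously gives s = 0, t = 33/5.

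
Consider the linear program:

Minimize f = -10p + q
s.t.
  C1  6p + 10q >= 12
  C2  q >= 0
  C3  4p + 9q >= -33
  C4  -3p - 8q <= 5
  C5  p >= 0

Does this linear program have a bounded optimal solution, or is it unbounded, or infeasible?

unbounded

From the feasible point (2, 0), moving in the direction (1, 0) keeps every constraint satisfied while f decreases without bound.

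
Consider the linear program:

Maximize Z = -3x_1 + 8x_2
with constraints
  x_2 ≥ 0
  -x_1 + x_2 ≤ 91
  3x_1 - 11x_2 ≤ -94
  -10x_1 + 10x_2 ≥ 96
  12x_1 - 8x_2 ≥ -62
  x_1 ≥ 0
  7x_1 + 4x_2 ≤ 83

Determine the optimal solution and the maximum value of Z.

x_1 = 4, x_2 = 55/4, maximum Z = 98

Corner points and Z = -3x_1 + 8x_2:
  (37/10, 133/10) → Z = 953/10
  (223/55, 751/55) → Z = 5339/55
  (4, 55/4) → Z = 98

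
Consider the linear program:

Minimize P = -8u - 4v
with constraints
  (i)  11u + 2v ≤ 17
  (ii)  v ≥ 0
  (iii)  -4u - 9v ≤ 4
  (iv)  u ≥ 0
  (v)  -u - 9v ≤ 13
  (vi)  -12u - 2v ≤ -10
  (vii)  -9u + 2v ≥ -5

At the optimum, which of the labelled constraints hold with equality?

Corner points and P = -8u - 4v:
  (0, 17/2) → P = -34
  (11/10, 49/20) → P = -93/5
  (0, 5) → P = -20
  (5/7, 5/7) → P = -60/7

The minimum is at (0, 17/2). Substituting into each constraint, equality holds for (i) and (iv); the remaining constraints have slack.

(i) and (iv)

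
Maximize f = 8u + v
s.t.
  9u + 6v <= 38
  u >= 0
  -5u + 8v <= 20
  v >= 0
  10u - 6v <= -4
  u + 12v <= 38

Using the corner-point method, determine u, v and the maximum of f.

u = 10/7, v = 64/21, maximum f = 304/21

Vertices and f = 8u + v:
  (0, 5/2) → f = 5/2
  (0, 2/3) → f = 2/3
  (16/17, 105/34) → f = 361/34
  (10/7, 64/21) → f = 304/21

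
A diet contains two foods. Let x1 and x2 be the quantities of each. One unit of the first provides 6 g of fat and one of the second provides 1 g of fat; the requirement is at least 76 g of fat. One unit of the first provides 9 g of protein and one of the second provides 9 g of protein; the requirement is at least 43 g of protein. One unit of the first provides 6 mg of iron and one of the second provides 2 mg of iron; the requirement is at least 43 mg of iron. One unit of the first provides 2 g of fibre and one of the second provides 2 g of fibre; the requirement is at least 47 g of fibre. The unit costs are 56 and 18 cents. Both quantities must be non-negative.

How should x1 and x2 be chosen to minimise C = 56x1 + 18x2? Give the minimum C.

Corner points and C = 56x1 + 18x2:
  (0, 76) → C = 1368
  (47/2, 0) → C = 1316
  (21/2, 13) → C = 822
The feasible region is unbounded (it extends along (0, 1), (1, 0)), but C strictly increases along every unbounded feasible direction, so there is no improving ray and the minimum is attained at a vertex.

The binding constraints are 6x1 + x2 = 76 and 2x1 + 2x2 = 47.
Solving simultaneously gives x1 = 21/2, x2 = 13.

x1 = 21/2, x2 = 13, minimum C = 822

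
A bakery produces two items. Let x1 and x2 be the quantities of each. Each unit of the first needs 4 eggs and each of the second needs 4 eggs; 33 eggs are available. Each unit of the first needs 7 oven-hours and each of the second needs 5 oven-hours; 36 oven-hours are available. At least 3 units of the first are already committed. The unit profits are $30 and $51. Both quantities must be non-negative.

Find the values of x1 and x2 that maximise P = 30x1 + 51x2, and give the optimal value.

x1 = 3, x2 = 3, maximum P = 243

Feasible corners and P = 30x1 + 51x2:
  (36/7, 0) → P = 1080/7
  (3, 0) → P = 90
  (3, 3) → P = 243

The optimum lies where 7x1 + 5x2 = 36 and x1 = 3.
Solving simultaneously gives x1 = 3, x2 = 3.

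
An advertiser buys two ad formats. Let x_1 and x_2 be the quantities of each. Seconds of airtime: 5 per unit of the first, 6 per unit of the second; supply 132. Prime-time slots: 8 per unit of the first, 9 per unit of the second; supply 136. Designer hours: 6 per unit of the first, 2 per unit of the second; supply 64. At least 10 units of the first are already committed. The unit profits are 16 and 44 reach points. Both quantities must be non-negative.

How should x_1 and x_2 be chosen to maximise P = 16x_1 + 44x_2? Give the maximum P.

Vertices and P = 16x_1 + 44x_2:
  (32/3, 0) → P = 512/3
  (10, 0) → P = 160
  (10, 2) → P = 248

The binding constraints are 6x_1 + 2x_2 = 64 and x_1 = 10.
Solving simultaneously gives x_1 = 10, x_2 = 2.

x_1 = 10, x_2 = 2, maximum P = 248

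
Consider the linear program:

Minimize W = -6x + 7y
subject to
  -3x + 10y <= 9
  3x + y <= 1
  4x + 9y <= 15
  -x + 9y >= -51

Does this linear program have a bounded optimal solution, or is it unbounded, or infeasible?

bounded optimum

Extreme points and W = -6x + 7y:
  (1/33, 10/11) → W = 68/11
  (-591/17, -162/17) → W = 2412/17
  (15/7, -38/7) → W = -356/7
The feasible region has finitely many vertices and no improving ray; the minimum is -356/7 at (15/7, -38/7).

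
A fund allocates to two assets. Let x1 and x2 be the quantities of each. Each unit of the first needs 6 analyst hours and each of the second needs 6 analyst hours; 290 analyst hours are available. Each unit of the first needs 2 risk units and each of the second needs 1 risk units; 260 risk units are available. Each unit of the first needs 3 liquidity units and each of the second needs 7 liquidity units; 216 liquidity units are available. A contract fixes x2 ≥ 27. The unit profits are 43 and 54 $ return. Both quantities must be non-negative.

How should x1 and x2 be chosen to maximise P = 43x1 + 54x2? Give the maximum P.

x1 = 9, x2 = 27, maximum P = 1845

Extreme points and P = 43x1 + 54x2:
  (0, 216/7) → P = 11664/7
  (0, 27) → P = 1458
  (9, 27) → P = 1845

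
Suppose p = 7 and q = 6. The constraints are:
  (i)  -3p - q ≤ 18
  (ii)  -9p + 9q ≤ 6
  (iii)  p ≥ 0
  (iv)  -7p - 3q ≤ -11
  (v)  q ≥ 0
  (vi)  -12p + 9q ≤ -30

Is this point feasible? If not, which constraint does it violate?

(i): -27 ≤ 18 ✓
(ii): -9 ≤ 6 ✓
(iii): 7 ≥ 0 ✓
(iv): -67 ≤ -11 ✓
(v): 6 ≥ 0 ✓
(vi): -30 ≤ -30 ✓

feasible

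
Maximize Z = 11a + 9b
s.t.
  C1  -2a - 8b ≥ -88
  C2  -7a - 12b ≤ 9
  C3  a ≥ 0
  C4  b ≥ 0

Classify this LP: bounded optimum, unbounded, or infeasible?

Vertices and Z = 11a + 9b:
  (0, 11) → Z = 99
  (44, 0) → Z = 484
  (0, 0) → Z = 0
The feasible region has finitely many vertices and no improving ray; the maximum is 484 at (44, 0).

bounded optimum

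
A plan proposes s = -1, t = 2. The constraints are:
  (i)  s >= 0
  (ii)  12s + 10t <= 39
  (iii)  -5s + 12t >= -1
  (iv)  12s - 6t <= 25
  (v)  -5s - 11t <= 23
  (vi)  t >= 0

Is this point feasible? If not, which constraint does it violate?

Constraint (i): s = -1, which is not ≥ 0. All other constraints are satisfied.

not feasible — violates (i)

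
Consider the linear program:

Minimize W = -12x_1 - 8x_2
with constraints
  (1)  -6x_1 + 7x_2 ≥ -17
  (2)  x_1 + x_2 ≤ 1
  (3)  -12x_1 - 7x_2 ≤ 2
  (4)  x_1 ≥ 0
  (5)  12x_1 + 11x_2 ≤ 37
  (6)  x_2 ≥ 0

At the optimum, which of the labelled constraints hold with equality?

(2) and (6)

Corner points and W = -12x_1 - 8x_2:
  (0, 1) → W = -8
  (1, 0) → W = -12
  (0, 0) → W = 0

The minimum is at (1, 0). Substituting into each constraint, equality holds for (2) and (6); the remaining constraints have slack.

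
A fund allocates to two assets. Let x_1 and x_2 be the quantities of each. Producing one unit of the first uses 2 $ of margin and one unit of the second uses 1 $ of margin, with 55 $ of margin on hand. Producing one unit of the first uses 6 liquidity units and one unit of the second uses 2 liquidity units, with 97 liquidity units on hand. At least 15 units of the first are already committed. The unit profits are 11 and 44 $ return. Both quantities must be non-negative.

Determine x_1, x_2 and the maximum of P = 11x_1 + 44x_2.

x_1 = 15, x_2 = 7/2, maximum P = 319

Vertices and P = 11x_1 + 44x_2:
  (97/6, 0) → P = 1067/6
  (15, 0) → P = 165
  (15, 7/2) → P = 319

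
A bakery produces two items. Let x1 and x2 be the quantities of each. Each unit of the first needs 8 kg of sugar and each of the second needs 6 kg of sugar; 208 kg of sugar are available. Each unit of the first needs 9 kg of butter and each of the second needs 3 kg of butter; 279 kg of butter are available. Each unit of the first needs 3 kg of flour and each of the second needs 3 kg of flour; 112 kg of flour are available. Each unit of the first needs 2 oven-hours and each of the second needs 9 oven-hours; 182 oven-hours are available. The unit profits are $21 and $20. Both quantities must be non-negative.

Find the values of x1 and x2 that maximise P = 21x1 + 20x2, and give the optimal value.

Vertices and P = 21x1 + 20x2:
  (0, 0) → P = 0
  (0, 182/9) → P = 3640/9
  (26, 0) → P = 546
  (13, 52/3) → P = 1859/3

x1 = 13, x2 = 52/3, maximum P = 1859/3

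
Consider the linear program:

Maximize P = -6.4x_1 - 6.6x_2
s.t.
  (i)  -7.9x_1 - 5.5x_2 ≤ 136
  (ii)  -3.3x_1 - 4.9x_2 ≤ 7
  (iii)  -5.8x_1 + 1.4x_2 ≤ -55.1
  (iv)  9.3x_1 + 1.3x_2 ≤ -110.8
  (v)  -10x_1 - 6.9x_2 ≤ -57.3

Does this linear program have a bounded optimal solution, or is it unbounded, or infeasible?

The boundaries -3.3x_1 - 4.9x_2 = 7 and -10x_1 - 6.9x_2 = -57.3 meet at (32907/2623, -25909/2623), but that point violates 9.3x_1 + 1.3x_2 ≤ -110.8. Every candidate vertex is excluded by some other constraint, so the feasible region is empty.

infeasible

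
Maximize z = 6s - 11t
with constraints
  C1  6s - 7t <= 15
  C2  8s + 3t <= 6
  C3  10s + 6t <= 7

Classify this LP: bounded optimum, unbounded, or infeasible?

unbounded

From the feasible point (87/74, -42/37), moving in the direction (-7, -6) keeps every constraint satisfied while z increases without bound.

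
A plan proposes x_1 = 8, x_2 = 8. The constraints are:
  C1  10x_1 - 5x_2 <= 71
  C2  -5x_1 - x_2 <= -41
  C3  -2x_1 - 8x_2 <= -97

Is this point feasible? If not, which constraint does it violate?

Constraint C3: -2x_1 - 8x_2 = -80, which is not ≤ -97. All other constraints are satisfied.

not feasible — violates C3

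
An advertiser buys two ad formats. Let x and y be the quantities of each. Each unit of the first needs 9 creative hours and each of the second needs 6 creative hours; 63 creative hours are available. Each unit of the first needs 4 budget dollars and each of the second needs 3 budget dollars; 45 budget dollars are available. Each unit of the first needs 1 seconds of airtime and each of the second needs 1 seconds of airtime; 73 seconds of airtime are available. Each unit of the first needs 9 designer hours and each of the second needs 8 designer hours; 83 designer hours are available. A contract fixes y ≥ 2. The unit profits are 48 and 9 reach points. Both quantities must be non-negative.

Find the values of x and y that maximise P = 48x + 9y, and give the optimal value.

Corner points and P = 48x + 9y:
  (0, 83/8) → P = 747/8
  (0, 2) → P = 18
  (1/3, 10) → P = 106
  (17/3, 2) → P = 290

x = 17/3, y = 2, maximum P = 290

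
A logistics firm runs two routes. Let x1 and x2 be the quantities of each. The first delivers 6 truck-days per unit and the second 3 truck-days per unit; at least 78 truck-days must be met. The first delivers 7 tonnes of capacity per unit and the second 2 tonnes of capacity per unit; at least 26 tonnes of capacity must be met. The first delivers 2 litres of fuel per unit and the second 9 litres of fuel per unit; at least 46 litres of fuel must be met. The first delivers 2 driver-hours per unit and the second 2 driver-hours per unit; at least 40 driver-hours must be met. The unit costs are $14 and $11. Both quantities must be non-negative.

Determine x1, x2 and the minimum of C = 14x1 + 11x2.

x1 = 6, x2 = 14, minimum C = 238

The feasible region is unbounded (it extends along (0, 1), (1, 0)), but C strictly increases along every unbounded feasible direction, so there is no improving ray and the minimum is attained at a vertex.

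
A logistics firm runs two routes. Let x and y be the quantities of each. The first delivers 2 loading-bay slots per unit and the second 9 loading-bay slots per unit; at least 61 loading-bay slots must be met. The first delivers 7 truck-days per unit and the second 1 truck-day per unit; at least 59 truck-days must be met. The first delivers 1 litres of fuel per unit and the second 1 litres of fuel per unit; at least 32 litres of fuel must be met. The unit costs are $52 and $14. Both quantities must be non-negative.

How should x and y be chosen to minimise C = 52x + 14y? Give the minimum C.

x = 9/2, y = 55/2, minimum C = 619

The feasible region is unbounded (it extends along (0, 1), (1, 0)), but C strictly increases along every unbounded feasible direction, so there is no improving ray and the minimum is attained at a vertex.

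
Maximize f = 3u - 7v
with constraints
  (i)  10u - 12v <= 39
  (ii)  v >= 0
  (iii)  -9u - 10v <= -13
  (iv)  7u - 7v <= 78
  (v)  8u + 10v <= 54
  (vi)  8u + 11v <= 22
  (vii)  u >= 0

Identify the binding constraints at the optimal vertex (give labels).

Extreme points and f = 3u - 7v:
  (13/9, 0) → f = 13/3
  (11/4, 0) → f = 33/4
  (0, 13/10) → f = -91/10
  (0, 2) → f = -14

The maximum is at (11/4, 0). Substituting into each constraint, equality holds for (ii) and (vi); the remaining constraints have slack.

(ii) and (vi)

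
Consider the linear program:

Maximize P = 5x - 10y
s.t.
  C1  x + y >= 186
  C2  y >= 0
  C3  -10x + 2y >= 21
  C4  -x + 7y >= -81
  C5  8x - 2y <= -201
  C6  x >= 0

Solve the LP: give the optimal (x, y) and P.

Corner points and P = 5x - 10y:
  (171/10, 1689/10) → P = -3207/2
  (0, 186) → P = -1860
  (90, 921/2) → P = -4155
The feasible region is unbounded (it extends along (0, 1), (1, 5)), but P strictly decreases along every unbounded feasible direction, so there is no improving ray and the maximum is attained at a vertex.

The binding constraints are x + y = 186 and 8x - 2y = -201.
Solving simultaneously gives x = 171/10, y = 1689/10.

x = 171/10, y = 1689/10, maximum P = -3207/2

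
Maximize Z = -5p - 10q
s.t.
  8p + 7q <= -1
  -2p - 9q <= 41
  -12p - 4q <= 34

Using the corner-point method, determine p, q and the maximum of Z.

Extreme points and Z = -5p - 10q:
  (139/29, -163/29) → Z = 935/29
  (-9/2, 5) → Z = -55/2
  (-71/50, -106/25) → Z = 99/2

The optimum lies where -2p - 9q = 41 and -12p - 4q = 34.
Solving simultaneously gives p = -71/50, q = -106/25.

p = -71/50, q = -106/25, maximum Z = 99/2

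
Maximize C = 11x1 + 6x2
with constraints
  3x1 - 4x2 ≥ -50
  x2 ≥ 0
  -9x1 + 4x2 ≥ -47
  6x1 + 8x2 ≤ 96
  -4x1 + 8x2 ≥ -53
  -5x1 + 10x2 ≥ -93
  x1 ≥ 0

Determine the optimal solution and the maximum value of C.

x1 = 95/12, x2 = 97/16, maximum C = 2963/24

Extreme points and C = 11x1 + 6x2:
  (47/9, 0) → C = 517/9
  (0, 0) → C = 0
  (95/12, 97/16) → C = 2963/24
  (0, 12) → C = 72

At the optimal vertex, -9x1 + 4x2 = -47 and 6x1 + 8x2 = 96.
Solving simultaneously gives x1 = 95/12, x2 = 97/16.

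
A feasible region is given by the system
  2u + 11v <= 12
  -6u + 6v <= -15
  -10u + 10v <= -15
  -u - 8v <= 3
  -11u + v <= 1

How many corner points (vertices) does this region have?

Of the 9 pairwise boundary intersections, those satisfying every inequality are:
  (79/26, 7/13)
  (129/5, -18/5)
  (17/9, -11/18)

3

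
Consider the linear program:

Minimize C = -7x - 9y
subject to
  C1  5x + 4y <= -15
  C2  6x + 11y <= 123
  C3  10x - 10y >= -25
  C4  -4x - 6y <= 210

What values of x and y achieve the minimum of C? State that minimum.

x = -25/9, y = -5/18, minimum C = 395/18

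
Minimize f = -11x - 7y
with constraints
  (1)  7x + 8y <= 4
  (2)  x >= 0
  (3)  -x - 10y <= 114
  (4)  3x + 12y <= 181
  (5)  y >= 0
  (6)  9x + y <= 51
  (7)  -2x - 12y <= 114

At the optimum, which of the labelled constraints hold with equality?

Vertices and f = -11x - 7y:
  (0, 1/2) → f = -7/2
  (4/7, 0) → f = -44/7
  (0, 0) → f = 0

The minimum is at (4/7, 0). Substituting into each constraint, equality holds for (1) and (5); the remaining constraints have slack.

(1) and (5)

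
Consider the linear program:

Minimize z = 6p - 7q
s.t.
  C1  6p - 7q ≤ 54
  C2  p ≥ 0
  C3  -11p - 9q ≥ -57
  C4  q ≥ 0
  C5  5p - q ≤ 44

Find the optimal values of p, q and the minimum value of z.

p = 0, q = 19/3, minimum z = -133/3

Extreme points and z = 6p - 7q:
  (0, 19/3) → z = -133/3
  (0, 0) → z = 0
  (57/11, 0) → z = 342/11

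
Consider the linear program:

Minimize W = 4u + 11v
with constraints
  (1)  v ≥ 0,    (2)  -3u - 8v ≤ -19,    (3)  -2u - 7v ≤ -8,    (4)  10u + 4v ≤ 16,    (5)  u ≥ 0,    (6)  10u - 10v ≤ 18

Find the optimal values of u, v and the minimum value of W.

Vertices and W = 4u + 11v:
  (13/17, 71/34) → W = 885/34
  (0, 19/8) → W = 209/8
  (0, 4) → W = 44

The binding constraints are -3u - 8v = -19 and 10u + 4v = 16.
Solving simultaneously gives u = 13/17, v = 71/34.

u = 13/17, v = 71/34, minimum W = 885/34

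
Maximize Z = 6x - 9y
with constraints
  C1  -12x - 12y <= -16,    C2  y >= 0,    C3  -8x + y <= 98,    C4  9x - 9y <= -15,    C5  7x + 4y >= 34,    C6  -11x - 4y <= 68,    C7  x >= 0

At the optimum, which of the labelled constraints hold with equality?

C4 and C5

Vertices and Z = 6x - 9y:
  (0, 98) → Z = -882
  (82/33, 137/33) → Z = -247/11
  (0, 17/2) → Z = -153/2
The feasible region is unbounded (it extends along (1, 1), (1, 8)), but Z strictly decreases along every unbounded feasible direction, so there is no improving ray and the maximum is attained at a vertex.

The maximum is at (82/33, 137/33). Substituting into each constraint, equality holds for C4 and C5; the remaining constraints have slack.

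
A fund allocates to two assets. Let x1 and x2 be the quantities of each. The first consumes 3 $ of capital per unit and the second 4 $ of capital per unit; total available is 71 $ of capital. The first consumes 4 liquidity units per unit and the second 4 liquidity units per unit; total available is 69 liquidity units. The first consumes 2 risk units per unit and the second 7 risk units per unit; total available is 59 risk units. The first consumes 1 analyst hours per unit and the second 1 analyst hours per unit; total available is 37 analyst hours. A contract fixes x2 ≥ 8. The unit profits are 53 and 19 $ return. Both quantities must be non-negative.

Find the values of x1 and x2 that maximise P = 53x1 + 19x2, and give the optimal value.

x1 = 3/2, x2 = 8, maximum P = 463/2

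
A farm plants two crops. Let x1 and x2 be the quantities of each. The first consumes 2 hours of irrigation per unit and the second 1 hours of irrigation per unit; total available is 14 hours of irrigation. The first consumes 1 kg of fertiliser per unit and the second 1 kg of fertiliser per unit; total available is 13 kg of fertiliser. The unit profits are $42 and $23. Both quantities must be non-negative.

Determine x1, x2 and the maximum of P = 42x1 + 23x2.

Extreme points and P = 42x1 + 23x2:
  (0, 0) → P = 0
  (0, 13) → P = 299
  (7, 0) → P = 294
  (1, 12) → P = 318

x1 = 1, x2 = 12, maximum P = 318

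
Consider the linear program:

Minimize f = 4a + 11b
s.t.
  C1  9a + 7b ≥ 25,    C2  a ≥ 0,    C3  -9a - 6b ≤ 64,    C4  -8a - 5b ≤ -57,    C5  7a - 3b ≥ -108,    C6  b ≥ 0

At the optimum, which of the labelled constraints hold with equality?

C4 and C6

Extreme points and f = 4a + 11b:
  (0, 57/5) → f = 627/5
  (0, 36) → f = 396
  (57/8, 0) → f = 57/2
The feasible region is unbounded (it extends along (3, 7), (1, 0)), but f strictly increases along every unbounded feasible direction, so there is no improving ray and the minimum is attained at a vertex.

The minimum is at (57/8, 0). Substituting into each constraint, equality holds for C4 and C6; the remaining constraints have slack.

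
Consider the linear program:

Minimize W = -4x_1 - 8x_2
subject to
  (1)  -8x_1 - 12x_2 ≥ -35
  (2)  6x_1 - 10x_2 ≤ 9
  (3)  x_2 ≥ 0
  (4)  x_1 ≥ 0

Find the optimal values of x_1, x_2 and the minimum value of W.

Corner points and W = -4x_1 - 8x_2:
  (229/76, 69/76) → W = -367/19
  (0, 35/12) → W = -70/3
  (3/2, 0) → W = -6
  (0, 0) → W = 0

The binding constraints are -8x_1 - 12x_2 = -35 and x_1 = 0.
Solving simultaneously gives x_1 = 0, x_2 = 35/12.

x_1 = 0, x_2 = 35/12, minimum W = -70/3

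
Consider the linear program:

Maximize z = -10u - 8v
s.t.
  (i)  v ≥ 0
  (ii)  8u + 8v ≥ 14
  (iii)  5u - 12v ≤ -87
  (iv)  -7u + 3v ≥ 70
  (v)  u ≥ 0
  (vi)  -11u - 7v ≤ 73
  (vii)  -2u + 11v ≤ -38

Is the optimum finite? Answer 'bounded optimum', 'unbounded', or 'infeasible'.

The boundaries -7u + 3v = 70 and u = 0 meet at (0, 70/3), but that point violates -2u + 11v ≤ -38. Every candidate vertex is excluded by some other constraint, so the feasible region is empty.

infeasible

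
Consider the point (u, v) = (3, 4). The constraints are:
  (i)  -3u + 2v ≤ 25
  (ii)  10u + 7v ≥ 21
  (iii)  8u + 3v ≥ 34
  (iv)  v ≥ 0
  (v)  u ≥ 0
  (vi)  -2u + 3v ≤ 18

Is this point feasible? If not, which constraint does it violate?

feasible

(i): -1 ≤ 25 ✓
(ii): 58 ≥ 21 ✓
(iii): 36 ≥ 34 ✓
(iv): 4 ≥ 0 ✓
(v): 3 ≥ 0 ✓
(vi): 6 ≤ 18 ✓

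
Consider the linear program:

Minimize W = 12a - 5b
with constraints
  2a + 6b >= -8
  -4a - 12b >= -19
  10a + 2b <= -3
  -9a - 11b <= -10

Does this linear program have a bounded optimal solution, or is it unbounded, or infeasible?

Vertices and W = 12a - 5b:
  (-37/56, 101/56) → W = -949/56
  (-89/64, 131/64) → W = -1723/64
  (-53/92, 127/92) → W = -1271/92
The feasible region has finitely many vertices and no improving ray; the minimum is -1723/64 at (-89/64, 131/64).

bounded optimum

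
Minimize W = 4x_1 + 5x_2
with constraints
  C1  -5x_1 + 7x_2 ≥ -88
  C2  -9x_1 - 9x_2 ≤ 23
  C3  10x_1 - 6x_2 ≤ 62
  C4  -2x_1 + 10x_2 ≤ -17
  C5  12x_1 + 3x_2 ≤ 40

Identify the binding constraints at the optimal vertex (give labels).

C2 and C3

Feasible corners and W = 4x_1 + 5x_2:
  (35/12, -197/36) → W = -565/36
  (-77/108, -199/108) → W = -1303/108
  (71/17, -172/51) → W = -8/51
  (451/126, -62/63) → W = 592/63

The minimum is at (35/12, -197/36). Substituting into each constraint, equality holds for C2 and C3; the remaining constraints have slack.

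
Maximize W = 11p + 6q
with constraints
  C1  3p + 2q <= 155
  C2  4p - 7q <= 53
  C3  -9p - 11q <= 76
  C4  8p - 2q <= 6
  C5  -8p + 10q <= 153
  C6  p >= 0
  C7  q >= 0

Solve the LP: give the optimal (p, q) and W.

Feasible corners and W = 11p + 6q:
  (183/32, 159/8) → W = 5829/32
  (3/4, 0) → W = 33/4
  (0, 153/10) → W = 459/5
  (0, 0) → W = 0

p = 183/32, q = 159/8, maximum W = 5829/32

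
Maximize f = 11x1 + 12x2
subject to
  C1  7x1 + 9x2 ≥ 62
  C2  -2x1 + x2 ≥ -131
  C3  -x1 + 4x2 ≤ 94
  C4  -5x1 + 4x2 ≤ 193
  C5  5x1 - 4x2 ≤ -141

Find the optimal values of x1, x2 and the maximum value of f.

x1 = -47/4, x2 = 329/16, maximum f = 235/2

The optimum lies where -x1 + 4x2 = 94 and 5x1 - 4x2 = -141.
Solving simultaneously gives x1 = -47/4, x2 = 329/16.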